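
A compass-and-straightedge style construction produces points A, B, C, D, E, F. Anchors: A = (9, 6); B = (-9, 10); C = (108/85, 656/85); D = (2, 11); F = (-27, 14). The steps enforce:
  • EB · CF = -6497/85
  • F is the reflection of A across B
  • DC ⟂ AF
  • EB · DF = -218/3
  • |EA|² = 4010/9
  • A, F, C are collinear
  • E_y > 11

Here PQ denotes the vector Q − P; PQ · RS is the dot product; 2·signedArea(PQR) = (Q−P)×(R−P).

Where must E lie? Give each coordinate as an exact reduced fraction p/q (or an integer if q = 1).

E = (-34/3, 35/3)

1. E_x = -34/3  [EB · CF = -6497/85 ∩ EB · DF = -218/3]
2. E_y = 35/3  [EB · CF = -6497/85 ∩ EB · DF = -218/3]
   → E = (-34/3, 35/3)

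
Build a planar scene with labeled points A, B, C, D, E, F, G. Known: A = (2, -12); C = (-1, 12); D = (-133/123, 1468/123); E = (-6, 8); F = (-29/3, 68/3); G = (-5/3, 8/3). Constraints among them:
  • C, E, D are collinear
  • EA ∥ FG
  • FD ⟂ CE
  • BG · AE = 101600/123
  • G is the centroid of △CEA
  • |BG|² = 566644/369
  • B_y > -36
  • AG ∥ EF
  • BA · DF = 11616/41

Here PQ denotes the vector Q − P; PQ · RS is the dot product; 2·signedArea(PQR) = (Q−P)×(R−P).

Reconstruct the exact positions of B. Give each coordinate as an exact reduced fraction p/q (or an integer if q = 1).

B = (625/123, -4420/123)

1. B_x = 625/123  [BG · AE = 101600/123 ∩ BA · DF = 11616/41]
2. B_y = -4420/123  [BG · AE = 101600/123 ∩ BA · DF = 11616/41]
   → B = (625/123, -4420/123)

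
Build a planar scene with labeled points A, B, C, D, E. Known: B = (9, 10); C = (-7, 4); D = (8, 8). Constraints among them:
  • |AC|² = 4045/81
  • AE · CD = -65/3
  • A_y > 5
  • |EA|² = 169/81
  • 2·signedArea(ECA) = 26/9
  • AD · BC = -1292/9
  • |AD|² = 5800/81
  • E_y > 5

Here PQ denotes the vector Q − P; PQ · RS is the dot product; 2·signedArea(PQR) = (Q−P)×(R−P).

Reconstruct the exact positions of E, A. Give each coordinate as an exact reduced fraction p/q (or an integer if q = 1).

1. A_x = -2/9  [line 16·x + 6·y + -292/9 = 0 ∩ |AD|² = 5800/81]
2. A_y = 6  [line 16·x + 6·y + -292/9 = 0 ∩ |AD|² = 5800/81]
   → A = (-2/9, 6)
3. E_x = -5/3  [2·signedArea(ECA) = 26/9 ∩ AE · CD = -65/3]
4. E_y = 6  [2·signedArea(ECA) = 26/9 ∩ AE · CD = -65/3]
   → E = (-5/3, 6)

A = (-2/9, 6)
E = (-5/3, 6)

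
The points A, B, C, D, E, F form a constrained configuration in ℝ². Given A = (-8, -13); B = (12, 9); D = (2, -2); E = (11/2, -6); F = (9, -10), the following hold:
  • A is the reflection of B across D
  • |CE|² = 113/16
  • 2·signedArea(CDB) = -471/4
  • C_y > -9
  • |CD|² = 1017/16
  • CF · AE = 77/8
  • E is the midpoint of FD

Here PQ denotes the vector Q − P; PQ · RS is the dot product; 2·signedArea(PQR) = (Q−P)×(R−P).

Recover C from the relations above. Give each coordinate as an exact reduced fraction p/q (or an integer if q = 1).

C = (29/4, -8)

1. C_x = 29/4  [CF · AE = 77/8 ∩ 2·signedArea(CDB) = -471/4]
2. C_y = -8  [CF · AE = 77/8 ∩ 2·signedArea(CDB) = -471/4]
   → C = (29/4, -8)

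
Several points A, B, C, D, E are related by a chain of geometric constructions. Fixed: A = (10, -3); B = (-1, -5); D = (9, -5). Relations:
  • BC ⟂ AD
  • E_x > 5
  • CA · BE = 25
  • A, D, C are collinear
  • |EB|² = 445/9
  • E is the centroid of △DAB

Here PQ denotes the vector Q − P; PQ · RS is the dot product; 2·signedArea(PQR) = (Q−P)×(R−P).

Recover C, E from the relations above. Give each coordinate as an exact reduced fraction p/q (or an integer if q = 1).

1. C_x = 7  [A, D, C are collinear ∩ BC ⟂ AD]
2. C_y = -9  [A, D, C are collinear ∩ BC ⟂ AD]
   → C = (7, -9)
3. E_x = 6  [E is the centroid of △DAB]
4. E_y = -13/3  [E is the centroid of △DAB]
   → E = (6, -13/3)

C = (7, -9)
E = (6, -13/3)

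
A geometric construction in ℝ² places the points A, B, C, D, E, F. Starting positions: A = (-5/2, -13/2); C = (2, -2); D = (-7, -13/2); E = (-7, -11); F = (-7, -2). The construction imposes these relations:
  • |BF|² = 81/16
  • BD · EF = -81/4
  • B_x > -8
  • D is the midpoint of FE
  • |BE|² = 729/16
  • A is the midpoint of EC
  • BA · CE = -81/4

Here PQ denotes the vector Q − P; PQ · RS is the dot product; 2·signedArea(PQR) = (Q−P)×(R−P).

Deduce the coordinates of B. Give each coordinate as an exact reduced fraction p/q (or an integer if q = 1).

1. B_x = -7  [BA · CE = -81/4 ∩ BD · EF = -81/4]
2. B_y = -17/4  [BA · CE = -81/4 ∩ BD · EF = -81/4]
   → B = (-7, -17/4)

B = (-7, -17/4)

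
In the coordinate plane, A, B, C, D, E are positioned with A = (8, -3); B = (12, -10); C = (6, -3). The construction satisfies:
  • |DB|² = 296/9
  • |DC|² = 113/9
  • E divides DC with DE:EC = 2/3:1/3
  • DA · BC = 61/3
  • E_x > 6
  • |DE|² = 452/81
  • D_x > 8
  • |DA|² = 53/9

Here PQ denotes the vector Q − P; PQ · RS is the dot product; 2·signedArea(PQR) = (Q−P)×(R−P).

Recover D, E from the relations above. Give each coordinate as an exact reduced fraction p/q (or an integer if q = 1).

1. D_x = 26/3  [line 6·x + -7·y + -268/3 = 0 ∩ |DB|² = 296/9]
2. D_y = -16/3  [line 6·x + -7·y + -268/3 = 0 ∩ |DB|² = 296/9]
   → D = (26/3, -16/3)
3. E_x = 62/9  [E divides DC with DE:EC = 2/3:1/3]
4. E_y = -34/9  [E divides DC with DE:EC = 2/3:1/3]
   → E = (62/9, -34/9)

D = (26/3, -16/3)
E = (62/9, -34/9)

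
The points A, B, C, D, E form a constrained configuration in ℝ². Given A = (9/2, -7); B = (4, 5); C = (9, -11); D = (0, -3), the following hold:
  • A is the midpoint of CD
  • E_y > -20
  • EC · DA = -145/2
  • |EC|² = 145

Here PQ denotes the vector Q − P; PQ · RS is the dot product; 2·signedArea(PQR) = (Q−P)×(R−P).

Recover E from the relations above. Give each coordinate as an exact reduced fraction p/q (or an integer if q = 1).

E = (18, -19)

1. E_x = 18  [line -9/2·x + 4·y + 157 = 0 ∩ |EC|² = 145]
2. E_y = -19  [line -9/2·x + 4·y + 157 = 0 ∩ |EC|² = 145]
   → E = (18, -19)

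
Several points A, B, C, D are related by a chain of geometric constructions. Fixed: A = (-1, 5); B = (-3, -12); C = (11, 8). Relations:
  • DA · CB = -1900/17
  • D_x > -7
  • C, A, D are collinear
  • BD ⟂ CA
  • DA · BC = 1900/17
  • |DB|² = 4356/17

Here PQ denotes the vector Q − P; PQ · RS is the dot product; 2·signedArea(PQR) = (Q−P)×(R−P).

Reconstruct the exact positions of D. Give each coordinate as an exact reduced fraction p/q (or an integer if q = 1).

1. D_x = -117/17  [C, A, D are collinear ∩ BD ⟂ CA]
2. D_y = 60/17  [C, A, D are collinear ∩ BD ⟂ CA]
   → D = (-117/17, 60/17)

D = (-117/17, 60/17)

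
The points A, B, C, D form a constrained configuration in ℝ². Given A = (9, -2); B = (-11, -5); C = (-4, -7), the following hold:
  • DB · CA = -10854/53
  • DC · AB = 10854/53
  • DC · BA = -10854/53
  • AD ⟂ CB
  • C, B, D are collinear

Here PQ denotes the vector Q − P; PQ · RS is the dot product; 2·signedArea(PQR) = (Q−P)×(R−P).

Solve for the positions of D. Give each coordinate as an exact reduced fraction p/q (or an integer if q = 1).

1. D_x = 355/53  [C, B, D are collinear ∩ AD ⟂ CB]
2. D_y = -533/53  [C, B, D are collinear ∩ AD ⟂ CB]
   → D = (355/53, -533/53)

D = (355/53, -533/53)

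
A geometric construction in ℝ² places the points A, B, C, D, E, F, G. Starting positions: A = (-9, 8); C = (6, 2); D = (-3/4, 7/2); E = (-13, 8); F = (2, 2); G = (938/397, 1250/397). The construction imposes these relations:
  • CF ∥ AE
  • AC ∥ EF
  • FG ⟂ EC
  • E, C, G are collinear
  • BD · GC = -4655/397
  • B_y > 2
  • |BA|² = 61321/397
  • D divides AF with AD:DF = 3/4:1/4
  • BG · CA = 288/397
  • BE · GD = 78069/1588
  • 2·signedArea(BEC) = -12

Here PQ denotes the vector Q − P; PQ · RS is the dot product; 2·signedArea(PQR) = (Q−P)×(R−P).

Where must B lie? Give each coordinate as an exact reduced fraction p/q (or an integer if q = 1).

1. B_x = 866/397  [BG · CA = 288/397 ∩ BE · GD = 78069/1588]
2. B_y = 1022/397  [BG · CA = 288/397 ∩ BE · GD = 78069/1588]
   → B = (866/397, 1022/397)

B = (866/397, 1022/397)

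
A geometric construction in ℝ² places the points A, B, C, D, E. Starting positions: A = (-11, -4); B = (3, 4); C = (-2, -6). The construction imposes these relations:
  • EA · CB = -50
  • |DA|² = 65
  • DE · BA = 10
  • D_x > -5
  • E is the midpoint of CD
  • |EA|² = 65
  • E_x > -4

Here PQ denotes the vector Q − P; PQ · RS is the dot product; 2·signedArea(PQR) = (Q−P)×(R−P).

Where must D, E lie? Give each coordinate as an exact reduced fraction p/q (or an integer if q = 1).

1. E_x = -3  [line -5·x + -10·y + -45 = 0 ∩ |EA|² = 65]
2. E_y = -3  [line -5·x + -10·y + -45 = 0 ∩ |EA|² = 65]
   → E = (-3, -3)
3. D_x = -4  [DE · BA = 10 ∩ E is the midpoint of CD]
4. D_y = 0  [DE · BA = 10 ∩ E is the midpoint of CD]
   → D = (-4, 0)

D = (-4, 0)
E = (-3, -3)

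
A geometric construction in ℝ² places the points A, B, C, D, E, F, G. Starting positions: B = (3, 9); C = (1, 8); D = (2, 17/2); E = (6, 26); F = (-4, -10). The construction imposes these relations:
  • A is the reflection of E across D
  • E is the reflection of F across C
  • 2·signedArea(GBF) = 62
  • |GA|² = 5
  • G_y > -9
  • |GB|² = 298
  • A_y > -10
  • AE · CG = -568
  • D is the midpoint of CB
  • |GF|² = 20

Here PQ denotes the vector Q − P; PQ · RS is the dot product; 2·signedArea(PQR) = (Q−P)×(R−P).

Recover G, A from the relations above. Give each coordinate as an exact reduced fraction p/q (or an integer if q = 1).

1. G_x = 0  [line 19·x + -7·y + -56 = 0 ∩ |GF|² = 20]
2. G_y = -8  [line 19·x + -7·y + -56 = 0 ∩ |GF|² = 20]
   → G = (0, -8)
3. A_x = -2  [A is the reflection of E across D]
4. A_y = -9  [A is the reflection of E across D]
   → A = (-2, -9)

A = (-2, -9)
G = (0, -8)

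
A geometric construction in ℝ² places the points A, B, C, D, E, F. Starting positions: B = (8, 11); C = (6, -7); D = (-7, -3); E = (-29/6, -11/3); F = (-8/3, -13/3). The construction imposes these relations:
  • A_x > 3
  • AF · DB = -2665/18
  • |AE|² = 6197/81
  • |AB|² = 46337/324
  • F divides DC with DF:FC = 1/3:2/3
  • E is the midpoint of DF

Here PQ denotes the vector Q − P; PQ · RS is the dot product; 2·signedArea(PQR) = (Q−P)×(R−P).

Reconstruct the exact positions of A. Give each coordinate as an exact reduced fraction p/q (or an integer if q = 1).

A = (55/18, 1/9)

1. A_x = 55/18  [line -15·x + -14·y + 853/18 = 0 ∩ |AE|² = 6197/81]
2. A_y = 1/9  [line -15·x + -14·y + 853/18 = 0 ∩ |AE|² = 6197/81]
   → A = (55/18, 1/9)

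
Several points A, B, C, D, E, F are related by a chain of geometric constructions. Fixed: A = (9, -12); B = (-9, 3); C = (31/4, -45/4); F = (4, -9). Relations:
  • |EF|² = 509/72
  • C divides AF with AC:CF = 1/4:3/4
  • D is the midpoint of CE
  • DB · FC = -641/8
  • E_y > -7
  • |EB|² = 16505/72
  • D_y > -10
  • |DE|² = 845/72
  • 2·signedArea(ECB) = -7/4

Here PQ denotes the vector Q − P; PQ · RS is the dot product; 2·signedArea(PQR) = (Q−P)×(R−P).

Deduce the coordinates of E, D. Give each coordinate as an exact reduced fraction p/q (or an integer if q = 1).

D = (31/6, -9)
E = (31/12, -27/4)

1. E_x = 31/12  [line -57/4·x + -67/4·y + -305/4 = 0 ∩ |EF|² = 509/72]
2. E_y = -27/4  [line -57/4·x + -67/4·y + -305/4 = 0 ∩ |EF|² = 509/72]
   → E = (31/12, -27/4)
3. D_x = 31/6  [D is the midpoint of CE]
4. D_y = -9  [D is the midpoint of CE]
   → D = (31/6, -9)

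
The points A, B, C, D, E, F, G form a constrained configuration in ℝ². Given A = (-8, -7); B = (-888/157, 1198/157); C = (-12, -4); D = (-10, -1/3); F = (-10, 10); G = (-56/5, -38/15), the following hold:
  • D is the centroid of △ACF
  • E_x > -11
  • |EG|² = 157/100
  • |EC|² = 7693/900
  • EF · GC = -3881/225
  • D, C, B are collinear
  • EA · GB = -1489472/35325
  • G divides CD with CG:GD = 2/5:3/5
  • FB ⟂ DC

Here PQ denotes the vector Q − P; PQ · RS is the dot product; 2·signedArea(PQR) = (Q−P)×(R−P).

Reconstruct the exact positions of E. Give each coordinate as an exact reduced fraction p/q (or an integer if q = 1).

E = (-53/5, -43/30)

1. E_x = -53/5  [line -4352/785·x + -23936/2355·y + -2590528/35325 = 0 ∩ |EG|² = 157/100]
2. E_y = -43/30  [line -4352/785·x + -23936/2355·y + -2590528/35325 = 0 ∩ |EG|² = 157/100]
   → E = (-53/5, -43/30)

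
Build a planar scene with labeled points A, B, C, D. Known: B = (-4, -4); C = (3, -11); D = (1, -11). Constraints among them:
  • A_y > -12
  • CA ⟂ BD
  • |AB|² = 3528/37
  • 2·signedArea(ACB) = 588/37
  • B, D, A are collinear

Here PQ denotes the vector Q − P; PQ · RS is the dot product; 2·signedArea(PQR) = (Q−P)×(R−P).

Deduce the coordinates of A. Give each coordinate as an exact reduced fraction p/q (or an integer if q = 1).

1. A_x = 62/37  [B, D, A are collinear ∩ CA ⟂ BD]
2. A_y = -442/37  [B, D, A are collinear ∩ CA ⟂ BD]
   → A = (62/37, -442/37)

A = (62/37, -442/37)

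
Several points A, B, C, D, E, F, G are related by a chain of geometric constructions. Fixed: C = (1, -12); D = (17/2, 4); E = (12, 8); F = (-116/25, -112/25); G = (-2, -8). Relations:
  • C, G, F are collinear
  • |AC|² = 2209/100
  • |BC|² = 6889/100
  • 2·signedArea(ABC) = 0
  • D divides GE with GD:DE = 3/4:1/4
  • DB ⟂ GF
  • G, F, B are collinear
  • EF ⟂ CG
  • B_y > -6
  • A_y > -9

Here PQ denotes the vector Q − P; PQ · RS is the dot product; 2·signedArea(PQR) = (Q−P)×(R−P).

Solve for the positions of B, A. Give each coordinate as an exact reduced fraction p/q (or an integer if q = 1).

1. B_x = -199/50  [G, F, B are collinear ∩ DB ⟂ GF]
2. B_y = -134/25  [G, F, B are collinear ∩ DB ⟂ GF]
   → B = (-199/50, -134/25)
3. A_x = -91/50  [line 166/25·x + 249/50·y + 1328/25 = 0 ∩ |AC|² = 2209/100]
4. A_y = -206/25  [line 166/25·x + 249/50·y + 1328/25 = 0 ∩ |AC|² = 2209/100]
   → A = (-91/50, -206/25)

A = (-91/50, -206/25)
B = (-199/50, -134/25)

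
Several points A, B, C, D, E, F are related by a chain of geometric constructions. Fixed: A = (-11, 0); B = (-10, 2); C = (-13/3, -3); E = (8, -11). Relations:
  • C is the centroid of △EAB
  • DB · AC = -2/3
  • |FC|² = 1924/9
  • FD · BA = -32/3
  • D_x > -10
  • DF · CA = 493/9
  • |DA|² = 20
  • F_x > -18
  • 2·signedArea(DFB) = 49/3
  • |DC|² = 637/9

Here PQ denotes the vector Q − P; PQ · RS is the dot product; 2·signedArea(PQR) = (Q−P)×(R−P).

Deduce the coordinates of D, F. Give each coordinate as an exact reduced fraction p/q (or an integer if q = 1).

1. D_x = -9  [line -20/3·x + 3·y + -72 = 0 ∩ |DA|² = 20]
2. D_y = 4  [line -20/3·x + 3·y + -72 = 0 ∩ |DA|² = 20]
   → D = (-9, 4)
3. F_x = -53/3  [2·signedArea(DFB) = 49/3 ∩ FD · BA = -32/3]
4. F_y = 3  [2·signedArea(DFB) = 49/3 ∩ FD · BA = -32/3]
   → F = (-53/3, 3)

D = (-9, 4)
F = (-53/3, 3)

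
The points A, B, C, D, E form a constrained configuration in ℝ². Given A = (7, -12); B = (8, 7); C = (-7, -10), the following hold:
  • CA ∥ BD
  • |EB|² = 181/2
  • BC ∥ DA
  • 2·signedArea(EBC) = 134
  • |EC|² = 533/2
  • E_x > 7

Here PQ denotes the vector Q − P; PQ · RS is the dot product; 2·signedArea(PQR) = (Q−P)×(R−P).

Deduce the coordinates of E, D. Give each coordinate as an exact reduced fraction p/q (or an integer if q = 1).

D = (22, 5)
E = (15/2, -5/2)

1. E_x = 15/2  [line 17·x + -15·y + -165 = 0 ∩ |EC|² = 533/2]
2. E_y = -5/2  [line 17·x + -15·y + -165 = 0 ∩ |EC|² = 533/2]
   → E = (15/2, -5/2)
3. D_x = 22  [BC ∥ DA ∩ CA ∥ BD]
4. D_y = 5  [BC ∥ DA ∩ CA ∥ BD]
   → D = (22, 5)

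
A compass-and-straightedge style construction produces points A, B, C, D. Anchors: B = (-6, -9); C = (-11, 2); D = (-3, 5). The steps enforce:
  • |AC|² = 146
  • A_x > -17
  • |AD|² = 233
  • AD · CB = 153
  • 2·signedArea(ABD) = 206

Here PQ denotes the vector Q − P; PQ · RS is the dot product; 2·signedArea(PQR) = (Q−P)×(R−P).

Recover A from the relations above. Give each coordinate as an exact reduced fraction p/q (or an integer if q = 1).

1. A_x = -16  [2·signedArea(ABD) = 206 ∩ AD · CB = 153]
2. A_y = 13  [2·signedArea(ABD) = 206 ∩ AD · CB = 153]
   → A = (-16, 13)

A = (-16, 13)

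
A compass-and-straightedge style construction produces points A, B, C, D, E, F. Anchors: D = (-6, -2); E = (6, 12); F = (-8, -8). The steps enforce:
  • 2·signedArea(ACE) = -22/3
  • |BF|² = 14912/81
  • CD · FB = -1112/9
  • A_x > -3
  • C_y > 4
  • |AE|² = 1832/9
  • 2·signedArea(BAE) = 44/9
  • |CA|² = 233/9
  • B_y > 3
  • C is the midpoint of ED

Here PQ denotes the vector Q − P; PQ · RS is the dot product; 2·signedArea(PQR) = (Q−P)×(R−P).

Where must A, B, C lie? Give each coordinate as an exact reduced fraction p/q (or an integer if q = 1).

1. C_x = 0  [C is the midpoint of ED]
2. C_y = 5  [C is the midpoint of ED]
   → C = (0, 5)
3. B_x = -8/9  [line -6·x + -7·y + 176/9 = 0 ∩ |BF|² = 14912/81]
4. B_y = 32/9  [line -6·x + -7·y + 176/9 = 0 ∩ |BF|² = 14912/81]
   → B = (-8/9, 32/9)
5. A_x = -8/3  [2·signedArea(ACE) = -22/3 ∩ 2·signedArea(BAE) = 44/9]
6. A_y = 2/3  [2·signedArea(ACE) = -22/3 ∩ 2·signedArea(BAE) = 44/9]
   → A = (-8/3, 2/3)

A = (-8/3, 2/3)
B = (-8/9, 32/9)
C = (0, 5)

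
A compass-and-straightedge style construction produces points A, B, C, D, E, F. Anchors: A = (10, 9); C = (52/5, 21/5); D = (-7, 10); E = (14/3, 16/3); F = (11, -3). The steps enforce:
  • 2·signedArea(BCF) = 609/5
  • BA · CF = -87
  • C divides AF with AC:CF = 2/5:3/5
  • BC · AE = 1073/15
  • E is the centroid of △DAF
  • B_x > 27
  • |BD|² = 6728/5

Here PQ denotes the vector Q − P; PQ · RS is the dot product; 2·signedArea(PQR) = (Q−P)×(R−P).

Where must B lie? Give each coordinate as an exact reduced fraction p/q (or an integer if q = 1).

1. B_x = 139/5  [BC · AE = 1073/15 ∩ 2·signedArea(BCF) = 609/5]
2. B_y = -8/5  [BC · AE = 1073/15 ∩ 2·signedArea(BCF) = 609/5]
   → B = (139/5, -8/5)

B = (139/5, -8/5)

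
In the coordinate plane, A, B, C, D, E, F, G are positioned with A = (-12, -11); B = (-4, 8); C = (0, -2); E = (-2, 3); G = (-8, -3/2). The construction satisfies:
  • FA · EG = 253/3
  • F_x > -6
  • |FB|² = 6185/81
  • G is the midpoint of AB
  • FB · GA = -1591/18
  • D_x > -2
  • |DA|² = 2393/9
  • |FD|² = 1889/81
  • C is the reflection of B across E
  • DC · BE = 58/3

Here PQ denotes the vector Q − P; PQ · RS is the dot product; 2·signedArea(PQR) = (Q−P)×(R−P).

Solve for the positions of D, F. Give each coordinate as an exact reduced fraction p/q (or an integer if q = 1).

1. D_x = -4/3  [line -2·x + 5·y + -28/3 = 0 ∩ |DA|² = 2393/9]
2. D_y = 4/3  [line -2·x + 5·y + -28/3 = 0 ∩ |DA|² = 2393/9]
   → D = (-4/3, 4/3)
3. F_x = -52/9  [FB · GA = -1591/18 ∩ FA · EG = 253/3]
4. F_y = -5/9  [FB · GA = -1591/18 ∩ FA · EG = 253/3]
   → F = (-52/9, -5/9)

D = (-4/3, 4/3)
F = (-52/9, -5/9)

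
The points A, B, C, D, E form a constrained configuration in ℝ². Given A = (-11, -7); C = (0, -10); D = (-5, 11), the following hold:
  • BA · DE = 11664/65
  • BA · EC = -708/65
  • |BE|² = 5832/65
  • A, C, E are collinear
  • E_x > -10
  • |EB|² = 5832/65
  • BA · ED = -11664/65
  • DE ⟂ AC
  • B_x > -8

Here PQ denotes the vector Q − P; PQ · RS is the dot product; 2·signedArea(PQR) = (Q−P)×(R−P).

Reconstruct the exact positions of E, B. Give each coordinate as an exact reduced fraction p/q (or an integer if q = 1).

B = (-487/65, 121/65)
E = (-649/65, -473/65)

1. E_x = -649/65  [A, C, E are collinear ∩ DE ⟂ AC]
2. E_y = -473/65  [A, C, E are collinear ∩ DE ⟂ AC]
   → E = (-649/65, -473/65)
3. B_x = -487/65  [BA · ED = -11664/65 ∩ BA · EC = -708/65]
4. B_y = 121/65  [BA · ED = -11664/65 ∩ BA · EC = -708/65]
   → B = (-487/65, 121/65)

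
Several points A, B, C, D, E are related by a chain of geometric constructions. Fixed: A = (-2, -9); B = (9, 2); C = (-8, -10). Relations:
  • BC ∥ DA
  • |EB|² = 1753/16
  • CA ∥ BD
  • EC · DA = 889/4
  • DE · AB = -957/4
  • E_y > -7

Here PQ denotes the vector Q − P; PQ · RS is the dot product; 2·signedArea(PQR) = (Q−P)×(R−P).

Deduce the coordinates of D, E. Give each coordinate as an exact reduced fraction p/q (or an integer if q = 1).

1. D_x = 15  [BC ∥ DA ∩ CA ∥ BD]
2. D_y = 3  [BC ∥ DA ∩ CA ∥ BD]
   → D = (15, 3)
3. E_x = 9/4  [EC · DA = 889/4 ∩ DE · AB = -957/4]
4. E_y = -6  [EC · DA = 889/4 ∩ DE · AB = -957/4]
   → E = (9/4, -6)

D = (15, 3)
E = (9/4, -6)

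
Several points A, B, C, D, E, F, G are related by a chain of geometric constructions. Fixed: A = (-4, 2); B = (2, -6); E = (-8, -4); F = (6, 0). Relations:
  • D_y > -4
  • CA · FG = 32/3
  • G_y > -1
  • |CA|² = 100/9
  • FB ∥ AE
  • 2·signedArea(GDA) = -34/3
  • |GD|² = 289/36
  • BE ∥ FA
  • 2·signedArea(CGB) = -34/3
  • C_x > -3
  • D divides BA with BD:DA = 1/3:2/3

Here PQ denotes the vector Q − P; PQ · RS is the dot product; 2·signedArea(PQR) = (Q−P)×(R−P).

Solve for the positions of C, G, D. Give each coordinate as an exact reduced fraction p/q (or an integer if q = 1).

C = (-2, -2/3)
D = (0, -10/3)
G = (0, -1/2)

1. D_x = 0  [D divides BA with BD:DA = 1/3:2/3]
2. D_y = -10/3  [D divides BA with BD:DA = 1/3:2/3]
   → D = (0, -10/3)
3. G_x = 0  [line -16/3·x + -4·y + -2 = 0 ∩ |GD|² = 289/36]
4. G_y = -1/2  [line -16/3·x + -4·y + -2 = 0 ∩ |GD|² = 289/36]
   → G = (0, -1/2)
5. C_x = -2  [2·signedArea(CGB) = -34/3 ∩ CA · FG = 32/3]
6. C_y = -2/3  [2·signedArea(CGB) = -34/3 ∩ CA · FG = 32/3]
   → C = (-2, -2/3)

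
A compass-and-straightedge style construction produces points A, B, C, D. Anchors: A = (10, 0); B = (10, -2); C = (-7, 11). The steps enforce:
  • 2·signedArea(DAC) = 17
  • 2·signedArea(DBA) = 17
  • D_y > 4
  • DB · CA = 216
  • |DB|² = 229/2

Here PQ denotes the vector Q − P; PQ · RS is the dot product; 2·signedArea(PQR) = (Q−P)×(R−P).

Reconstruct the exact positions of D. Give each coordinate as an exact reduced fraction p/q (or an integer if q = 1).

1. D_x = 3/2  [2·signedArea(DBA) = 17 ∩ 2·signedArea(DAC) = 17]
2. D_y = 9/2  [2·signedArea(DBA) = 17 ∩ 2·signedArea(DAC) = 17]
   → D = (3/2, 9/2)

D = (3/2, 9/2)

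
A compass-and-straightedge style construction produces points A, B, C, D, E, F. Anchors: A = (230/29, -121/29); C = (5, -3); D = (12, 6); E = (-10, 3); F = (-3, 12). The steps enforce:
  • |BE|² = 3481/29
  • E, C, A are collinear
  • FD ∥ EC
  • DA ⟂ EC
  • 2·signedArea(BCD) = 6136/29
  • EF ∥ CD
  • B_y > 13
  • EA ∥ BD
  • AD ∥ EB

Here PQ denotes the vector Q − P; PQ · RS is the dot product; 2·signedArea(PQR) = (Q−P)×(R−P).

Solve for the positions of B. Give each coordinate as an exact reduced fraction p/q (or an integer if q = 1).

1. B_x = -172/29  [EA ∥ BD ∩ AD ∥ EB]
2. B_y = 382/29  [EA ∥ BD ∩ AD ∥ EB]
   → B = (-172/29, 382/29)

B = (-172/29, 382/29)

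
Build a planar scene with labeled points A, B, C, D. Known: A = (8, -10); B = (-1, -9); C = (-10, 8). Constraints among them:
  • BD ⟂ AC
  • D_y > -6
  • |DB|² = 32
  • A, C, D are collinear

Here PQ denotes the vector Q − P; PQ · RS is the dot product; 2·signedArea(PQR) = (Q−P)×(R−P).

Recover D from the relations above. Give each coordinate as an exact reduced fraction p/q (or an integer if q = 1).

1. D_x = 3  [A, C, D are collinear ∩ BD ⟂ AC]
2. D_y = -5  [A, C, D are collinear ∩ BD ⟂ AC]
   → D = (3, -5)

D = (3, -5)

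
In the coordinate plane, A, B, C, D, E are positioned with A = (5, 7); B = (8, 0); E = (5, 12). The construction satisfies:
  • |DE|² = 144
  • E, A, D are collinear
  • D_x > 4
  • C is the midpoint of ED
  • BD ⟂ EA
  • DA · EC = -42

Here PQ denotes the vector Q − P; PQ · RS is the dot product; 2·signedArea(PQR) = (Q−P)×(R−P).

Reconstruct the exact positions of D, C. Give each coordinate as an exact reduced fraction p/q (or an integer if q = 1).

1. D_x = 5  [E, A, D are collinear ∩ BD ⟂ EA]
2. D_y = 0  [E, A, D are collinear ∩ BD ⟂ EA]
   → D = (5, 0)
3. C_x = 5  [C is the midpoint of ED]
4. C_y = 6  [C is the midpoint of ED]
   → C = (5, 6)

C = (5, 6)
D = (5, 0)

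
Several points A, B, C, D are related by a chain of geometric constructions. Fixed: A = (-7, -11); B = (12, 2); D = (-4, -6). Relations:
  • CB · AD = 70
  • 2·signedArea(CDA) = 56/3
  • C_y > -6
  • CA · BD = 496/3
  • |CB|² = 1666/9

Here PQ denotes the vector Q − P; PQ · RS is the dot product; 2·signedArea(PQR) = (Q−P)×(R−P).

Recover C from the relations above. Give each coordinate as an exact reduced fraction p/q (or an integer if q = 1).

1. C_x = 1/3  [CA · BD = 496/3 ∩ 2·signedArea(CDA) = 56/3]
2. C_y = -5  [CA · BD = 496/3 ∩ 2·signedArea(CDA) = 56/3]
   → C = (1/3, -5)

C = (1/3, -5)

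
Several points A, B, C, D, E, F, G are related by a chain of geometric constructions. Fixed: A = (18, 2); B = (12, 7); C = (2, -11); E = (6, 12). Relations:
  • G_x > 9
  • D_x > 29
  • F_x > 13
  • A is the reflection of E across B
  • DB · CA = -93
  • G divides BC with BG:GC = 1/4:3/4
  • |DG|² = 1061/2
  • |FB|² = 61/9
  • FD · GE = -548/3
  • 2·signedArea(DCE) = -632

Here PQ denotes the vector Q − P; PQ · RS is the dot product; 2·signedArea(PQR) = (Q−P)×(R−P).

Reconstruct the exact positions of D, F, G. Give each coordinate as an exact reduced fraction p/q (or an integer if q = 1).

1. D_x = 30  [2·signedArea(DCE) = -632 ∩ DB · CA = -93]
2. D_y = -8  [2·signedArea(DCE) = -632 ∩ DB · CA = -93]
   → D = (30, -8)
3. G_x = 19/2  [G divides BC with BG:GC = 1/4:3/4]
4. G_y = 5/2  [G divides BC with BG:GC = 1/4:3/4]
   → G = (19/2, 5/2)
5. F_x = 14  [line 7/2·x + -19/2·y + 5/3 = 0 ∩ |FB|² = 61/9]
6. F_y = 16/3  [line 7/2·x + -19/2·y + 5/3 = 0 ∩ |FB|² = 61/9]
   → F = (14, 16/3)

D = (30, -8)
F = (14, 16/3)
G = (19/2, 5/2)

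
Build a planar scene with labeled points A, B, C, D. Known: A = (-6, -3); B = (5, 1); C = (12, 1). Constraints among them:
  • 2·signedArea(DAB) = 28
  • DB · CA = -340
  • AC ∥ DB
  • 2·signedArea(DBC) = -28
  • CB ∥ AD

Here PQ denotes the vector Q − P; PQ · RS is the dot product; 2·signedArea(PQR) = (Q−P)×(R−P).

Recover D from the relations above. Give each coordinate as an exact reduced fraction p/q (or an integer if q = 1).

D = (-13, -3)

1. D_x = -13  [AC ∥ DB ∩ CB ∥ AD]
2. D_y = -3  [AC ∥ DB ∩ CB ∥ AD]
   → D = (-13, -3)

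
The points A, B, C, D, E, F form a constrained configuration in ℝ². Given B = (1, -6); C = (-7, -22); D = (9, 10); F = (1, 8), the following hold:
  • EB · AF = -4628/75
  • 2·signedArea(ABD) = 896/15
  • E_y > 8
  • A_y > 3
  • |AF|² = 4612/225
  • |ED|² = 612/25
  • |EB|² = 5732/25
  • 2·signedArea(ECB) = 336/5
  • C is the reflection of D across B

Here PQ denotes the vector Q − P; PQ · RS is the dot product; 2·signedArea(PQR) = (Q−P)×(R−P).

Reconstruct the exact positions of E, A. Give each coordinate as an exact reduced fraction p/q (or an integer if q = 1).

A = (31/15, 18/5)
E = (21/5, 44/5)

1. E_x = 21/5  [line -16·x + 8·y + -16/5 = 0 ∩ |EB|² = 5732/25]
2. E_y = 44/5  [line -16·x + 8·y + -16/5 = 0 ∩ |EB|² = 5732/25]
   → E = (21/5, 44/5)
3. A_x = 31/15  [2·signedArea(ABD) = 896/15 ∩ EB · AF = -4628/75]
4. A_y = 18/5  [2·signedArea(ABD) = 896/15 ∩ EB · AF = -4628/75]
   → A = (31/15, 18/5)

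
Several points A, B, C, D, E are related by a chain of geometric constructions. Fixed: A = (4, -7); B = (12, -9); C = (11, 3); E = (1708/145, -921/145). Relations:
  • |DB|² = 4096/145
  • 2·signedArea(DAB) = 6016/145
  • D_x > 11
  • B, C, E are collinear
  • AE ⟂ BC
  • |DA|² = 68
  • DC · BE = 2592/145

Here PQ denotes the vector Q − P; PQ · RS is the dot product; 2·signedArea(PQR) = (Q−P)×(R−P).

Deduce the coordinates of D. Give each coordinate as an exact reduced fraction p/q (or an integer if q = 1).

D = (1676/145, -537/145)

1. D_x = 1676/145  [DC · BE = 2592/145 ∩ 2·signedArea(DAB) = 6016/145]
2. D_y = -537/145  [DC · BE = 2592/145 ∩ 2·signedArea(DAB) = 6016/145]
   → D = (1676/145, -537/145)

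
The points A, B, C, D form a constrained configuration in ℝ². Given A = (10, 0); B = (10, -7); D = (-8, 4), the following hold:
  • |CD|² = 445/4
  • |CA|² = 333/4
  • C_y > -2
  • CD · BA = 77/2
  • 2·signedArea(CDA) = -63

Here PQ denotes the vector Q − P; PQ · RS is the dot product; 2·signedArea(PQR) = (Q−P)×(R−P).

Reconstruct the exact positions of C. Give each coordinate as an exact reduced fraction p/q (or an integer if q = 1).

1. C_x = 1  [CD · BA = 77/2 ∩ 2·signedArea(CDA) = -63]
2. C_y = -3/2  [CD · BA = 77/2 ∩ 2·signedArea(CDA) = -63]
   → C = (1, -3/2)

C = (1, -3/2)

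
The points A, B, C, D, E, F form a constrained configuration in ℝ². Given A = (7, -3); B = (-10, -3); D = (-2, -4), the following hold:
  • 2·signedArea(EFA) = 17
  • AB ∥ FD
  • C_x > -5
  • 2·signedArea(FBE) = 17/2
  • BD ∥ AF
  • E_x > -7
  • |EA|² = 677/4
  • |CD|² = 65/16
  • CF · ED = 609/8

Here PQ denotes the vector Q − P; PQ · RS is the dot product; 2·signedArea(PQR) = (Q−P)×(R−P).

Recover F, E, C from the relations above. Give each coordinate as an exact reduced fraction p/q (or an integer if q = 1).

C = (-4, -15/4)
E = (-6, -7/2)
F = (15, -4)

1. F_x = 15  [AB ∥ FD ∩ BD ∥ AF]
2. F_y = -4  [AB ∥ FD ∩ BD ∥ AF]
   → F = (15, -4)
3. E_x = -6  [2·signedArea(EFA) = 17 ∩ 2·signedArea(FBE) = 17/2]
4. E_y = -7/2  [2·signedArea(EFA) = 17 ∩ 2·signedArea(FBE) = 17/2]
   → E = (-6, -7/2)
5. C_x = -4  [line -4·x + 1/2·y + -113/8 = 0 ∩ |CD|² = 65/16]
6. C_y = -15/4  [line -4·x + 1/2·y + -113/8 = 0 ∩ |CD|² = 65/16]
   → C = (-4, -15/4)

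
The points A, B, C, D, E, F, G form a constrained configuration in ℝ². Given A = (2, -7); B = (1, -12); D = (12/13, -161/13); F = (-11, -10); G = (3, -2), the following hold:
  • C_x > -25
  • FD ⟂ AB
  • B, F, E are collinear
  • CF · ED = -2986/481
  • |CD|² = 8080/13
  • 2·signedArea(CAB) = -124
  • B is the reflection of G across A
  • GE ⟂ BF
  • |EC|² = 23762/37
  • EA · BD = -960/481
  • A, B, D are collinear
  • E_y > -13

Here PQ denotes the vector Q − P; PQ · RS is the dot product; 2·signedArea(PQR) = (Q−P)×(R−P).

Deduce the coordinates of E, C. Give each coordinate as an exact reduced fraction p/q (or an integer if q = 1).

C = (-24, -13)
E = (49/37, -446/37)

1. E_x = 49/37  [B, F, E are collinear ∩ GE ⟂ BF]
2. E_y = -446/37  [B, F, E are collinear ∩ GE ⟂ BF]
   → E = (49/37, -446/37)
3. C_x = -24  [2·signedArea(CAB) = -124 ∩ CF · ED = -2986/481]
4. C_y = -13  [2·signedArea(CAB) = -124 ∩ CF · ED = -2986/481]
   → C = (-24, -13)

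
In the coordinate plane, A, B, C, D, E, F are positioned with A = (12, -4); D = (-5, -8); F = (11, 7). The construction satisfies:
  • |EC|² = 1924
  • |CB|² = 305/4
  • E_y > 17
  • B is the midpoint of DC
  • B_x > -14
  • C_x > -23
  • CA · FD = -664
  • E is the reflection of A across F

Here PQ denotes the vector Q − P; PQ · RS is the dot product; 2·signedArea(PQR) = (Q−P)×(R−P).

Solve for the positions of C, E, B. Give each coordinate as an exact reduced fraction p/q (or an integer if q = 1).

B = (-27/2, -10)
C = (-22, -12)
E = (10, 18)

1. E_x = 10  [E is the reflection of A across F]
2. E_y = 18  [E is the reflection of A across F]
   → E = (10, 18)
3. C_x = -22  [line 16·x + 15·y + 532 = 0 ∩ |EC|² = 1924]
4. C_y = -12  [line 16·x + 15·y + 532 = 0 ∩ |EC|² = 1924]
   → C = (-22, -12)
5. B_x = -27/2  [B is the midpoint of DC]
6. B_y = -10  [B is the midpoint of DC]
   → B = (-27/2, -10)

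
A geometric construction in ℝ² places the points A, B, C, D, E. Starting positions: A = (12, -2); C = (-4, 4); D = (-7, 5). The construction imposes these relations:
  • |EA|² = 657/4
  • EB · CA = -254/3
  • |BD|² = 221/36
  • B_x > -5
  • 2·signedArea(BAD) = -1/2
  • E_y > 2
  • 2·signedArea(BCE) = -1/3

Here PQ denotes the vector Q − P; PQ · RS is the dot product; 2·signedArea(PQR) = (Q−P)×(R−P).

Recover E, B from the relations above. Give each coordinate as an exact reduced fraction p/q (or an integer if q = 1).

B = (-14/3, 25/6)
E = (0, 5/2)

1. B_x = -14/3  [line -7·x + -19·y + 93/2 = 0 ∩ |BD|² = 221/36]
2. B_y = 25/6  [line -7·x + -19·y + 93/2 = 0 ∩ |BD|² = 221/36]
   → B = (-14/3, 25/6)
3. E_x = 0  [EB · CA = -254/3 ∩ 2·signedArea(BCE) = -1/3]
4. E_y = 5/2  [EB · CA = -254/3 ∩ 2·signedArea(BCE) = -1/3]
   → E = (0, 5/2)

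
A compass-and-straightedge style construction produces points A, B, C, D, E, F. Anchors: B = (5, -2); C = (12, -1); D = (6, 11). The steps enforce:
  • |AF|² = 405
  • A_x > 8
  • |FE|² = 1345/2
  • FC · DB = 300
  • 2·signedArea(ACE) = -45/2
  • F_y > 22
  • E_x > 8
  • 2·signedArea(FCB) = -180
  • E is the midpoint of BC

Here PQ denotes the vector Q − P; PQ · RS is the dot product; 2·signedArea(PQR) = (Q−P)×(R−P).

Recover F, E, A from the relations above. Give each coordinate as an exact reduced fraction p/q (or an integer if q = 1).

A = (9, 5)
E = (17/2, -3/2)
F = (0, 23)

1. F_x = 0  [FC · DB = 300 ∩ 2·signedArea(FCB) = -180]
2. F_y = 23  [FC · DB = 300 ∩ 2·signedArea(FCB) = -180]
   → F = (0, 23)
3. E_x = 17/2  [E is the midpoint of BC]
4. E_y = -3/2  [E is the midpoint of BC]
   → E = (17/2, -3/2)
5. A_x = 9  [line 1/2·x + -7/2·y + 13 = 0 ∩ |AF|² = 405]
6. A_y = 5  [line 1/2·x + -7/2·y + 13 = 0 ∩ |AF|² = 405]
   → A = (9, 5)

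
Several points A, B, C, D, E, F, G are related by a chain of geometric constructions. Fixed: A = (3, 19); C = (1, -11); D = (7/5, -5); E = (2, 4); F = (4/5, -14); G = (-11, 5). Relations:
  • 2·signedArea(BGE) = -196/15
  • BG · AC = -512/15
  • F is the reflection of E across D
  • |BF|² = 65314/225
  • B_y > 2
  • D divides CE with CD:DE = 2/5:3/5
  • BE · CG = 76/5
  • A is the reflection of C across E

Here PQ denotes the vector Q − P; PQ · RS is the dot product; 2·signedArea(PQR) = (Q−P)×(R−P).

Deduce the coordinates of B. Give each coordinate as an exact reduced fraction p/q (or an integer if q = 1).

1. B_x = 29/15  [BG · AC = -512/15 ∩ 2·signedArea(BGE) = -196/15]
2. B_y = 3  [BG · AC = -512/15 ∩ 2·signedArea(BGE) = -196/15]
   → B = (29/15, 3)

B = (29/15, 3)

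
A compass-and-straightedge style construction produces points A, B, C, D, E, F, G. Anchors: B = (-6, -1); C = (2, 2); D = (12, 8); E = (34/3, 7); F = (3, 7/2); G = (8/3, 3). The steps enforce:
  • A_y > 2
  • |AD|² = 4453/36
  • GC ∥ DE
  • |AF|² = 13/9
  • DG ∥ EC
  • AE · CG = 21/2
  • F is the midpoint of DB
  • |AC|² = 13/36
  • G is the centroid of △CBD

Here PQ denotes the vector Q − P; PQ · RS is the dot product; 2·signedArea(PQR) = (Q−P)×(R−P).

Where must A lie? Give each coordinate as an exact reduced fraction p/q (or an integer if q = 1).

A = (7/3, 5/2)

1. A_x = 7/3  [line -2/3·x + -1·y + 73/18 = 0 ∩ |AF|² = 13/9]
2. A_y = 5/2  [line -2/3·x + -1·y + 73/18 = 0 ∩ |AF|² = 13/9]
   → A = (7/3, 5/2)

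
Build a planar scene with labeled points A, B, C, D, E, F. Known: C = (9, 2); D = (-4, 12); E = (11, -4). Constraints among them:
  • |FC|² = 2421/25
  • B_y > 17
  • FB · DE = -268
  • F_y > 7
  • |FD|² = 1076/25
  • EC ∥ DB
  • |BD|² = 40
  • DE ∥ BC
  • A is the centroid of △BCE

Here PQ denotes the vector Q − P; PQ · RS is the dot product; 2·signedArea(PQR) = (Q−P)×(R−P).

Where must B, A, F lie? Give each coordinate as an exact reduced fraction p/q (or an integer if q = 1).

A = (14/3, 16/3)
B = (-6, 18)
F = (6/5, 8)

1. B_x = -6  [DE ∥ BC ∩ EC ∥ DB]
2. B_y = 18  [DE ∥ BC ∩ EC ∥ DB]
   → B = (-6, 18)
3. A_x = 14/3  [A is the centroid of △BCE]
4. A_y = 16/3  [A is the centroid of △BCE]
   → A = (14/3, 16/3)
5. F_x = 6/5  [line -15·x + 16·y + -110 = 0 ∩ |FD|² = 1076/25]
6. F_y = 8  [line -15·x + 16·y + -110 = 0 ∩ |FD|² = 1076/25]
   → F = (6/5, 8)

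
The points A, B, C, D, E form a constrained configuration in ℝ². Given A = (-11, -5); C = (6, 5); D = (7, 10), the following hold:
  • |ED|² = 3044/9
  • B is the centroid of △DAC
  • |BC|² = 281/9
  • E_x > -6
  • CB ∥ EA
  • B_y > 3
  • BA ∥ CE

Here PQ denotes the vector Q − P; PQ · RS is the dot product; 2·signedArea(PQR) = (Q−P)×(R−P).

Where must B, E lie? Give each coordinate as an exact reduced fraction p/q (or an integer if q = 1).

1. B_x = 2/3  [B is the centroid of △DAC]
2. B_y = 10/3  [B is the centroid of △DAC]
   → B = (2/3, 10/3)
3. E_x = -17/3  [CB ∥ EA ∩ BA ∥ CE]
4. E_y = -10/3  [CB ∥ EA ∩ BA ∥ CE]
   → E = (-17/3, -10/3)

B = (2/3, 10/3)
E = (-17/3, -10/3)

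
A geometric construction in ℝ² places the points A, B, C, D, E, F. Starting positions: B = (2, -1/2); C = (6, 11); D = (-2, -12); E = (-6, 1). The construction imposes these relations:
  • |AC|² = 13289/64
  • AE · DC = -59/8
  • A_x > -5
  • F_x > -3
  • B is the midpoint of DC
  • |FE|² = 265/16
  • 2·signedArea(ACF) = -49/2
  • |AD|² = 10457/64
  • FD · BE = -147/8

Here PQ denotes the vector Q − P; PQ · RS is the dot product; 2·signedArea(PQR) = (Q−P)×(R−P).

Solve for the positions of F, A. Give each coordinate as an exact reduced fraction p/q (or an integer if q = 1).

1. F_x = -2  [line 8·x + -3/2·y + 131/8 = 0 ∩ |FE|² = 265/16]
2. F_y = 1/4  [line 8·x + -3/2·y + 131/8 = 0 ∩ |FE|² = 265/16]
   → F = (-2, 1/4)
3. A_x = -4  [2·signedArea(ACF) = -49/2 ∩ AE · DC = -59/8]
4. A_y = 5/8  [2·signedArea(ACF) = -49/2 ∩ AE · DC = -59/8]
   → A = (-4, 5/8)

A = (-4, 5/8)
F = (-2, 1/4)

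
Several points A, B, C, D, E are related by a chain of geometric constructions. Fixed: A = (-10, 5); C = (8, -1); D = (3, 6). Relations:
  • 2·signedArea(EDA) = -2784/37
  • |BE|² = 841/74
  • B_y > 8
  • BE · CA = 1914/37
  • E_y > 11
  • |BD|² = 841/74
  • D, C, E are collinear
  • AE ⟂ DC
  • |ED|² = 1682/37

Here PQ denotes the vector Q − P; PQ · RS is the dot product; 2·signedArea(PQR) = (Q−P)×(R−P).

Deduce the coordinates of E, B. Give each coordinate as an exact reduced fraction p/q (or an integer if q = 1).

1. E_x = -34/37  [D, C, E are collinear ∩ AE ⟂ DC]
2. E_y = 425/37  [D, C, E are collinear ∩ AE ⟂ DC]
   → E = (-34/37, 425/37)
3. B_x = 77/74  [line 18·x + -6·y + 1248/37 = 0 ∩ |BD|² = 841/74]
4. B_y = 647/74  [line 18·x + -6·y + 1248/37 = 0 ∩ |BD|² = 841/74]
   → B = (77/74, 647/74)

B = (77/74, 647/74)
E = (-34/37, 425/37)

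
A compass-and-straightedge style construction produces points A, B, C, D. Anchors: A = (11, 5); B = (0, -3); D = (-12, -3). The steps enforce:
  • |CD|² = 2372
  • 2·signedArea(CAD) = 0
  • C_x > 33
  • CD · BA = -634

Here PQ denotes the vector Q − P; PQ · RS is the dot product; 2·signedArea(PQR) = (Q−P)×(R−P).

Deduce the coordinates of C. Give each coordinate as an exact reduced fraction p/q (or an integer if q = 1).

C = (34, 13)

1. C_x = 34  [2·signedArea(CAD) = 0 ∩ CD · BA = -634]
2. C_y = 13  [2·signedArea(CAD) = 0 ∩ CD · BA = -634]
   → C = (34, 13)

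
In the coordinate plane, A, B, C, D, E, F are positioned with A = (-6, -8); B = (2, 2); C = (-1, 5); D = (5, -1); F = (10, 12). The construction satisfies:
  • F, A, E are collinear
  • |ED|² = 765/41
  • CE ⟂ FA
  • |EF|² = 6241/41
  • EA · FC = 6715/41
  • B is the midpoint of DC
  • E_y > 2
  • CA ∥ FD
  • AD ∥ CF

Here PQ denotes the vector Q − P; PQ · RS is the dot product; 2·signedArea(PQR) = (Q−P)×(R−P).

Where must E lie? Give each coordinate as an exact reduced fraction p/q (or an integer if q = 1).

1. E_x = 94/41  [F, A, E are collinear ∩ CE ⟂ FA]
2. E_y = 97/41  [F, A, E are collinear ∩ CE ⟂ FA]
   → E = (94/41, 97/41)

E = (94/41, 97/41)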